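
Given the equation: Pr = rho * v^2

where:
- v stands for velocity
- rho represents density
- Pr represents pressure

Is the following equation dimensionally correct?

Yes

v (velocity) has dimensions [L T^-1].
rho (density) has dimensions [L^-3 M].
Pr (pressure) has dimensions [L^-1 M T^-2].

Left side: [L^-1 M T^-2]
Right side: [L^-1 M T^-2]

Both sides have the same dimensions, so the equation is dimensionally consistent.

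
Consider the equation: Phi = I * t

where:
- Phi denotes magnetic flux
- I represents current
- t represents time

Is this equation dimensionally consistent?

No

Phi (magnetic flux) has dimensions [I^-1 L^2 M T^-2].
I (current) has dimensions [I].
t (time) has dimensions [T].

Left side: [I^-1 L^2 M T^-2]
Right side: [I T]

The two sides have different dimensions, so the equation is NOT dimensionally consistent.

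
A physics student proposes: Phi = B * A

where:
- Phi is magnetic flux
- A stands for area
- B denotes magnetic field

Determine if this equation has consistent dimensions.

Yes

Phi (magnetic flux) has dimensions [I^-1 L^2 M T^-2].
A (area) has dimensions [L^2].
B (magnetic field) has dimensions [I^-1 M T^-2].

Left side: [I^-1 L^2 M T^-2]
Right side: [I^-1 L^2 M T^-2]

Both sides have the same dimensions, so the equation is dimensionally consistent.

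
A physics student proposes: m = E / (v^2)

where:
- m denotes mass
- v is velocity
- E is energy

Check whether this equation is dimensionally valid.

Yes

m (mass) has dimensions [M].
v (velocity) has dimensions [L T^-1].
E (energy) has dimensions [L^2 M T^-2].

Left side: [M]
Right side: [M]

Both sides have the same dimensions, so the equation is dimensionally consistent.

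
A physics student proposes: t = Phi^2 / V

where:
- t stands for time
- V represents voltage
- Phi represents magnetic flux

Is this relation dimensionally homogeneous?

No

t (time) has dimensions [T].
V (voltage) has dimensions [I^-1 L^2 M T^-3].
Phi (magnetic flux) has dimensions [I^-1 L^2 M T^-2].

Left side: [T]
Right side: [I^-1 L^2 M T^-1]

The two sides have different dimensions, so the equation is NOT dimensionally consistent.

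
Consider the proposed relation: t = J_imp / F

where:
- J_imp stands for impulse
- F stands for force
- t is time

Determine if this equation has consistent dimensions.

Yes

J_imp (impulse) has dimensions [L M T^-1].
F (force) has dimensions [L M T^-2].
t (time) has dimensions [T].

Left side: [T]
Right side: [T]

Both sides have the same dimensions, so the equation is dimensionally consistent.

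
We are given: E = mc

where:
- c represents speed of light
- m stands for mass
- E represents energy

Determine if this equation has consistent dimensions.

No

c (speed of light) has dimensions [L T^-1].
m (mass) has dimensions [M].
E (energy) has dimensions [L^2 M T^-2].

Left side: [L^2 M T^-2]
Right side: [L M T^-1]

The two sides have different dimensions, so the equation is NOT dimensionally consistent.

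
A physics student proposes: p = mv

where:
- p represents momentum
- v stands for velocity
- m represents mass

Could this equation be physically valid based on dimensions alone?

Yes

p (momentum) has dimensions [L M T^-1].
v (velocity) has dimensions [L T^-1].
m (mass) has dimensions [M].

Left side: [L M T^-1]
Right side: [L M T^-1]

Both sides have the same dimensions, so the equation is dimensionally consistent.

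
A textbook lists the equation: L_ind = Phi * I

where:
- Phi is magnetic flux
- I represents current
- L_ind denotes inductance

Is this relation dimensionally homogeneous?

No

Phi (magnetic flux) has dimensions [I^-1 L^2 M T^-2].
I (current) has dimensions [I].
L_ind (inductance) has dimensions [I^-2 L^2 M T^-2].

Left side: [I^-2 L^2 M T^-2]
Right side: [L^2 M T^-2]

The two sides have different dimensions, so the equation is NOT dimensionally consistent.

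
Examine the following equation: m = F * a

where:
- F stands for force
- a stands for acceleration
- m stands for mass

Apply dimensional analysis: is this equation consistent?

No

F (force) has dimensions [L M T^-2].
a (acceleration) has dimensions [L T^-2].
m (mass) has dimensions [M].

Left side: [M]
Right side: [L^2 M T^-4]

The two sides have different dimensions, so the equation is NOT dimensionally consistent.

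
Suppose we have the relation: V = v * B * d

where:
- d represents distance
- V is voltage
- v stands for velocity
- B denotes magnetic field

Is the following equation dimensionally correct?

Yes

d (distance) has dimensions [L].
V (voltage) has dimensions [I^-1 L^2 M T^-3].
v (velocity) has dimensions [L T^-1].
B (magnetic field) has dimensions [I^-1 M T^-2].

Left side: [I^-1 L^2 M T^-3]
Right side: [I^-1 L^2 M T^-3]

Both sides have the same dimensions, so the equation is dimensionally consistent.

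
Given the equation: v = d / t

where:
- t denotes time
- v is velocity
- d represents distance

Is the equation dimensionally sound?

Yes

t (time) has dimensions [T].
v (velocity) has dimensions [L T^-1].
d (distance) has dimensions [L].

Left side: [L T^-1]
Right side: [L T^-1]

Both sides have the same dimensions, so the equation is dimensionally consistent.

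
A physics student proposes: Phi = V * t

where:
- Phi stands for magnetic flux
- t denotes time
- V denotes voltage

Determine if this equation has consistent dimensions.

Yes

Phi (magnetic flux) has dimensions [I^-1 L^2 M T^-2].
t (time) has dimensions [T].
V (voltage) has dimensions [I^-1 L^2 M T^-3].

Left side: [I^-1 L^2 M T^-2]
Right side: [I^-1 L^2 M T^-2]

Both sides have the same dimensions, so the equation is dimensionally consistent.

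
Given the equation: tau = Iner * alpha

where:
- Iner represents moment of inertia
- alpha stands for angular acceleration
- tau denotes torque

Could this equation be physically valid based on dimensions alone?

Yes

Iner (moment of inertia) has dimensions [L^2 M].
alpha (angular acceleration) has dimensions [T^-2].
tau (torque) has dimensions [L^2 M T^-2].

Left side: [L^2 M T^-2]
Right side: [L^2 M T^-2]

Both sides have the same dimensions, so the equation is dimensionally consistent.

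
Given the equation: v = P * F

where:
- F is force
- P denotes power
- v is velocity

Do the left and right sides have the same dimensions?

No

F (force) has dimensions [L M T^-2].
P (power) has dimensions [L^2 M T^-3].
v (velocity) has dimensions [L T^-1].

Left side: [L T^-1]
Right side: [L^3 M^2 T^-5]

The two sides have different dimensions, so the equation is NOT dimensionally consistent.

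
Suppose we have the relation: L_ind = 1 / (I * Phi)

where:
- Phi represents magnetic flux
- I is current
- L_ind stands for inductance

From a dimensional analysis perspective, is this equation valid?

No

Phi (magnetic flux) has dimensions [I^-1 L^2 M T^-2].
I (current) has dimensions [I].
L_ind (inductance) has dimensions [I^-2 L^2 M T^-2].

Left side: [I^-2 L^2 M T^-2]
Right side: [L^-2 M^-1 T^2]

The two sides have different dimensions, so the equation is NOT dimensionally consistent.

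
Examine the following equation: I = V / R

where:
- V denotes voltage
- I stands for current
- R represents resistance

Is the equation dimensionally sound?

Yes

V (voltage) has dimensions [I^-1 L^2 M T^-3].
I (current) has dimensions [I].
R (resistance) has dimensions [I^-2 L^2 M T^-3].

Left side: [I]
Right side: [I]

Both sides have the same dimensions, so the equation is dimensionally consistent.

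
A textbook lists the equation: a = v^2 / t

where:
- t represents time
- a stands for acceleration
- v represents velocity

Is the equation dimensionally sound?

No

t (time) has dimensions [T].
a (acceleration) has dimensions [L T^-2].
v (velocity) has dimensions [L T^-1].

Left side: [L T^-2]
Right side: [L^2 T^-3]

The two sides have different dimensions, so the equation is NOT dimensionally consistent.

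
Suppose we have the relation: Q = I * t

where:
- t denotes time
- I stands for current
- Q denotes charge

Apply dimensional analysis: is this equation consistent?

Yes

t (time) has dimensions [T].
I (current) has dimensions [I].
Q (charge) has dimensions [I T].

Left side: [I T]
Right side: [I T]

Both sides have the same dimensions, so the equation is dimensionally consistent.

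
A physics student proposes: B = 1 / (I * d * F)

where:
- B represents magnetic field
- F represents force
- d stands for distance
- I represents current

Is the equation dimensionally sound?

No

B (magnetic field) has dimensions [I^-1 M T^-2].
F (force) has dimensions [L M T^-2].
d (distance) has dimensions [L].
I (current) has dimensions [I].

Left side: [I^-1 M T^-2]
Right side: [I^-1 L^-2 M^-1 T^2]

The two sides have different dimensions, so the equation is NOT dimensionally consistent.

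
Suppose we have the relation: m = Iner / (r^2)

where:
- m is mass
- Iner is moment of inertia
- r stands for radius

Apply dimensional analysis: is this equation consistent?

Yes

m (mass) has dimensions [M].
Iner (moment of inertia) has dimensions [L^2 M].
r (radius) has dimensions [L].

Left side: [M]
Right side: [M]

Both sides have the same dimensions, so the equation is dimensionally consistent.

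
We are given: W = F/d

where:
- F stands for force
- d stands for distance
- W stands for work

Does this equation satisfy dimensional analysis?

No

F (force) has dimensions [L M T^-2].
d (distance) has dimensions [L].
W (work) has dimensions [L^2 M T^-2].

Left side: [L^2 M T^-2]
Right side: [M T^-2]

The two sides have different dimensions, so the equation is NOT dimensionally consistent.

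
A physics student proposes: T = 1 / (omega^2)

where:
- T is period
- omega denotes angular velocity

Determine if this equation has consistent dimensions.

No

T (period) has dimensions [T].
omega (angular velocity) has dimensions [T^-1].

Left side: [T]
Right side: [T^2]

The two sides have different dimensions, so the equation is NOT dimensionally consistent.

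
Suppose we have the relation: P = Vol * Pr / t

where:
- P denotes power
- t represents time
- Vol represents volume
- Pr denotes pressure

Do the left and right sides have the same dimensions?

Yes

P (power) has dimensions [L^2 M T^-3].
t (time) has dimensions [T].
Vol (volume) has dimensions [L^3].
Pr (pressure) has dimensions [L^-1 M T^-2].

Left side: [L^2 M T^-3]
Right side: [L^2 M T^-3]

Both sides have the same dimensions, so the equation is dimensionally consistent.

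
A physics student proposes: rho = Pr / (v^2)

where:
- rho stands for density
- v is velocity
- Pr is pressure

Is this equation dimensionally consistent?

Yes

rho (density) has dimensions [L^-3 M].
v (velocity) has dimensions [L T^-1].
Pr (pressure) has dimensions [L^-1 M T^-2].

Left side: [L^-3 M]
Right side: [L^-3 M]

Both sides have the same dimensions, so the equation is dimensionally consistent.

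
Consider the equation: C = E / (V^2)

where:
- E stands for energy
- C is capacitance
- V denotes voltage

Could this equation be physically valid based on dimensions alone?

Yes

E (energy) has dimensions [L^2 M T^-2].
C (capacitance) has dimensions [I^2 L^-2 M^-1 T^4].
V (voltage) has dimensions [I^-1 L^2 M T^-3].

Left side: [I^2 L^-2 M^-1 T^4]
Right side: [I^2 L^-2 M^-1 T^4]

Both sides have the same dimensions, so the equation is dimensionally consistent.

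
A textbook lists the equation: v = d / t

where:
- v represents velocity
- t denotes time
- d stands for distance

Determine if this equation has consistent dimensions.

Yes

v (velocity) has dimensions [L T^-1].
t (time) has dimensions [T].
d (distance) has dimensions [L].

Left side: [L T^-1]
Right side: [L T^-1]

Both sides have the same dimensions, so the equation is dimensionally consistent.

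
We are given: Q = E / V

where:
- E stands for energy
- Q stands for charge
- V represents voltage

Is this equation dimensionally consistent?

Yes

E (energy) has dimensions [L^2 M T^-2].
Q (charge) has dimensions [I T].
V (voltage) has dimensions [I^-1 L^2 M T^-3].

Left side: [I T]
Right side: [I T]

Both sides have the same dimensions, so the equation is dimensionally consistent.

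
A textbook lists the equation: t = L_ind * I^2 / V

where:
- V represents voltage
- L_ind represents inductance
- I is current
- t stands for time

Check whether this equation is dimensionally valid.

No

V (voltage) has dimensions [I^-1 L^2 M T^-3].
L_ind (inductance) has dimensions [I^-2 L^2 M T^-2].
I (current) has dimensions [I].
t (time) has dimensions [T].

Left side: [T]
Right side: [I T]

The two sides have different dimensions, so the equation is NOT dimensionally consistent.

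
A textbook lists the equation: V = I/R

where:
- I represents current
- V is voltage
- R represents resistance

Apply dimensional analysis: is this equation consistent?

No

I (current) has dimensions [I].
V (voltage) has dimensions [I^-1 L^2 M T^-3].
R (resistance) has dimensions [I^-2 L^2 M T^-3].

Left side: [I^-1 L^2 M T^-3]
Right side: [I^3 L^-2 M^-1 T^3]

The two sides have different dimensions, so the equation is NOT dimensionally consistent.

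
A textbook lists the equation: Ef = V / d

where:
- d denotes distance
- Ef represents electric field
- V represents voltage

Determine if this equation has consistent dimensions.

Yes

d (distance) has dimensions [L].
Ef (electric field) has dimensions [I^-1 L M T^-3].
V (voltage) has dimensions [I^-1 L^2 M T^-3].

Left side: [I^-1 L M T^-3]
Right side: [I^-1 L M T^-3]

Both sides have the same dimensions, so the equation is dimensionally consistent.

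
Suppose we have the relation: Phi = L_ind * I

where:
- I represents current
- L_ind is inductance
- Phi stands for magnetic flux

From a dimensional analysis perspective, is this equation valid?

Yes

I (current) has dimensions [I].
L_ind (inductance) has dimensions [I^-2 L^2 M T^-2].
Phi (magnetic flux) has dimensions [I^-1 L^2 M T^-2].

Left side: [I^-1 L^2 M T^-2]
Right side: [I^-1 L^2 M T^-2]

Both sides have the same dimensions, so the equation is dimensionally consistent.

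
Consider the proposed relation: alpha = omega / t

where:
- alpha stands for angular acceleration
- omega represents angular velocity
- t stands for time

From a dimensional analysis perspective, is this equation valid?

Yes

alpha (angular acceleration) has dimensions [T^-2].
omega (angular velocity) has dimensions [T^-1].
t (time) has dimensions [T].

Left side: [T^-2]
Right side: [T^-2]

Both sides have the same dimensions, so the equation is dimensionally consistent.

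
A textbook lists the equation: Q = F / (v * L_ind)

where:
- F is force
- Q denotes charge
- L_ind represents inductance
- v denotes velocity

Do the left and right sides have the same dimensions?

No

F (force) has dimensions [L M T^-2].
Q (charge) has dimensions [I T].
L_ind (inductance) has dimensions [I^-2 L^2 M T^-2].
v (velocity) has dimensions [L T^-1].

Left side: [I T]
Right side: [I^2 L^-2 T]

The two sides have different dimensions, so the equation is NOT dimensionally consistent.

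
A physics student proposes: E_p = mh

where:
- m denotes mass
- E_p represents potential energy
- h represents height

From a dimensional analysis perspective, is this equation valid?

No

m (mass) has dimensions [M].
E_p (potential energy) has dimensions [L^2 M T^-2].
h (height) has dimensions [L].

Left side: [L^2 M T^-2]
Right side: [L M]

The two sides have different dimensions, so the equation is NOT dimensionally consistent.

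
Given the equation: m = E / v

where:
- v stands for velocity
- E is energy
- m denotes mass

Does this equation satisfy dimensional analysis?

No

v (velocity) has dimensions [L T^-1].
E (energy) has dimensions [L^2 M T^-2].
m (mass) has dimensions [M].

Left side: [M]
Right side: [L M T^-1]

The two sides have different dimensions, so the equation is NOT dimensionally consistent.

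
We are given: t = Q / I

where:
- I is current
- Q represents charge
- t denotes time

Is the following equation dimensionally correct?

Yes

I (current) has dimensions [I].
Q (charge) has dimensions [I T].
t (time) has dimensions [T].

Left side: [T]
Right side: [T]

Both sides have the same dimensions, so the equation is dimensionally consistent.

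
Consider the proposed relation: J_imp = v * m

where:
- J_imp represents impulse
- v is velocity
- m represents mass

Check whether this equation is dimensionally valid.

Yes

J_imp (impulse) has dimensions [L M T^-1].
v (velocity) has dimensions [L T^-1].
m (mass) has dimensions [M].

Left side: [L M T^-1]
Right side: [L M T^-1]

Both sides have the same dimensions, so the equation is dimensionally consistent.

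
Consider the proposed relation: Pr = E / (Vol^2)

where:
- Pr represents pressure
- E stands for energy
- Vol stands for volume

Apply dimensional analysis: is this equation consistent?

No

Pr (pressure) has dimensions [L^-1 M T^-2].
E (energy) has dimensions [L^2 M T^-2].
Vol (volume) has dimensions [L^3].

Left side: [L^-1 M T^-2]
Right side: [L^-4 M T^-2]

The two sides have different dimensions, so the equation is NOT dimensionally consistent.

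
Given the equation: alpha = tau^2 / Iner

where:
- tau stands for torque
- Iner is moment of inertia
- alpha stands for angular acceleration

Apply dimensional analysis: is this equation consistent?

No

tau (torque) has dimensions [L^2 M T^-2].
Iner (moment of inertia) has dimensions [L^2 M].
alpha (angular acceleration) has dimensions [T^-2].

Left side: [T^-2]
Right side: [L^2 M T^-4]

The two sides have different dimensions, so the equation is NOT dimensionally consistent.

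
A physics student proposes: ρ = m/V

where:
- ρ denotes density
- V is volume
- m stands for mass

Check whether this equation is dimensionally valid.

Yes

ρ (density) has dimensions [L^-3 M].
V (volume) has dimensions [L^3].
m (mass) has dimensions [M].

Left side: [L^-3 M]
Right side: [L^-3 M]

Both sides have the same dimensions, so the equation is dimensionally consistent.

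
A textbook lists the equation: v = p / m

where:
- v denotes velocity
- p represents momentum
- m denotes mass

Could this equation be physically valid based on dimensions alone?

Yes

v (velocity) has dimensions [L T^-1].
p (momentum) has dimensions [L M T^-1].
m (mass) has dimensions [M].

Left side: [L T^-1]
Right side: [L T^-1]

Both sides have the same dimensions, so the equation is dimensionally consistent.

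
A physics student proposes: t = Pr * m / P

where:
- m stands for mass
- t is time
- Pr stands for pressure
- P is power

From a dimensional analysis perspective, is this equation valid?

No

m (mass) has dimensions [M].
t (time) has dimensions [T].
Pr (pressure) has dimensions [L^-1 M T^-2].
P (power) has dimensions [L^2 M T^-3].

Left side: [T]
Right side: [L^-3 M T]

The two sides have different dimensions, so the equation is NOT dimensionally consistent.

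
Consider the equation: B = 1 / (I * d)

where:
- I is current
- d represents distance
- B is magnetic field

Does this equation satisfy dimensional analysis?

No

I (current) has dimensions [I].
d (distance) has dimensions [L].
B (magnetic field) has dimensions [I^-1 M T^-2].

Left side: [I^-1 M T^-2]
Right side: [I^-1 L^-1]

The two sides have different dimensions, so the equation is NOT dimensionally consistent.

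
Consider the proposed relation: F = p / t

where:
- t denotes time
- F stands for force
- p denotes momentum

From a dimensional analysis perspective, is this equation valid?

Yes

t (time) has dimensions [T].
F (force) has dimensions [L M T^-2].
p (momentum) has dimensions [L M T^-1].

Left side: [L M T^-2]
Right side: [L M T^-2]

Both sides have the same dimensions, so the equation is dimensionally consistent.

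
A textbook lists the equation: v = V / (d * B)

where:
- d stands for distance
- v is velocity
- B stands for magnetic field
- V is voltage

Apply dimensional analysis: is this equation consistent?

Yes

d (distance) has dimensions [L].
v (velocity) has dimensions [L T^-1].
B (magnetic field) has dimensions [I^-1 M T^-2].
V (voltage) has dimensions [I^-1 L^2 M T^-3].

Left side: [L T^-1]
Right side: [L T^-1]

Both sides have the same dimensions, so the equation is dimensionally consistent.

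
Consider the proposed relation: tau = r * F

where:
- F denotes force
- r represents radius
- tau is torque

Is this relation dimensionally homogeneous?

Yes

F (force) has dimensions [L M T^-2].
r (radius) has dimensions [L].
tau (torque) has dimensions [L^2 M T^-2].

Left side: [L^2 M T^-2]
Right side: [L^2 M T^-2]

Both sides have the same dimensions, so the equation is dimensionally consistent.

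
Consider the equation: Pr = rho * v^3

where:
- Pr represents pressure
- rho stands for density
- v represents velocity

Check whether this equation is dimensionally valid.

No

Pr (pressure) has dimensions [L^-1 M T^-2].
rho (density) has dimensions [L^-3 M].
v (velocity) has dimensions [L T^-1].

Left side: [L^-1 M T^-2]
Right side: [M T^-3]

The two sides have different dimensions, so the equation is NOT dimensionally consistent.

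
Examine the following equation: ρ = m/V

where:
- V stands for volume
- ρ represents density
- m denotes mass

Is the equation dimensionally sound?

Yes

V (volume) has dimensions [L^3].
ρ (density) has dimensions [L^-3 M].
m (mass) has dimensions [M].

Left side: [L^-3 M]
Right side: [L^-3 M]

Both sides have the same dimensions, so the equation is dimensionally consistent.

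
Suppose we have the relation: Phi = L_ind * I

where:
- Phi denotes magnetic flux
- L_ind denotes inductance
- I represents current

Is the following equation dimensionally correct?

Yes

Phi (magnetic flux) has dimensions [I^-1 L^2 M T^-2].
L_ind (inductance) has dimensions [I^-2 L^2 M T^-2].
I (current) has dimensions [I].

Left side: [I^-1 L^2 M T^-2]
Right side: [I^-1 L^2 M T^-2]

Both sides have the same dimensions, so the equation is dimensionally consistent.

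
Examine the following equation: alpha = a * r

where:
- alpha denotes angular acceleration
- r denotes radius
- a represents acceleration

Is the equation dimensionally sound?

No

alpha (angular acceleration) has dimensions [T^-2].
r (radius) has dimensions [L].
a (acceleration) has dimensions [L T^-2].

Left side: [T^-2]
Right side: [L^2 T^-2]

The two sides have different dimensions, so the equation is NOT dimensionally consistent.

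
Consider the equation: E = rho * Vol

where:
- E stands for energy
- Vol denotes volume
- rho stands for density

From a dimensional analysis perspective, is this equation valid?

No

E (energy) has dimensions [L^2 M T^-2].
Vol (volume) has dimensions [L^3].
rho (density) has dimensions [L^-3 M].

Left side: [L^2 M T^-2]
Right side: [M]

The two sides have different dimensions, so the equation is NOT dimensionally consistent.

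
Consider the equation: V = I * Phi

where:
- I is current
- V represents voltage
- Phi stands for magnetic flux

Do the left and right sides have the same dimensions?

No

I (current) has dimensions [I].
V (voltage) has dimensions [I^-1 L^2 M T^-3].
Phi (magnetic flux) has dimensions [I^-1 L^2 M T^-2].

Left side: [I^-1 L^2 M T^-3]
Right side: [L^2 M T^-2]

The two sides have different dimensions, so the equation is NOT dimensionally consistent.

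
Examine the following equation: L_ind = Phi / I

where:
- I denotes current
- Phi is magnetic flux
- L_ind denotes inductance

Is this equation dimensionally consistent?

Yes

I (current) has dimensions [I].
Phi (magnetic flux) has dimensions [I^-1 L^2 M T^-2].
L_ind (inductance) has dimensions [I^-2 L^2 M T^-2].

Left side: [I^-2 L^2 M T^-2]
Right side: [I^-2 L^2 M T^-2]

Both sides have the same dimensions, so the equation is dimensionally consistent.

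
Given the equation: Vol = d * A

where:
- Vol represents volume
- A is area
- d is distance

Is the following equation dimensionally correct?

Yes

Vol (volume) has dimensions [L^3].
A (area) has dimensions [L^2].
d (distance) has dimensions [L].

Left side: [L^3]
Right side: [L^3]

Both sides have the same dimensions, so the equation is dimensionally consistent.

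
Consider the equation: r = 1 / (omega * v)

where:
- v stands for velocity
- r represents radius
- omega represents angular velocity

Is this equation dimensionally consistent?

No

v (velocity) has dimensions [L T^-1].
r (radius) has dimensions [L].
omega (angular velocity) has dimensions [T^-1].

Left side: [L]
Right side: [L^-1 T^2]

The two sides have different dimensions, so the equation is NOT dimensionally consistent.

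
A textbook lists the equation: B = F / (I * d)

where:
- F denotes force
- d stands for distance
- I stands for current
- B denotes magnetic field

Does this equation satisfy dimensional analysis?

Yes

F (force) has dimensions [L M T^-2].
d (distance) has dimensions [L].
I (current) has dimensions [I].
B (magnetic field) has dimensions [I^-1 M T^-2].

Left side: [I^-1 M T^-2]
Right side: [I^-1 M T^-2]

Both sides have the same dimensions, so the equation is dimensionally consistent.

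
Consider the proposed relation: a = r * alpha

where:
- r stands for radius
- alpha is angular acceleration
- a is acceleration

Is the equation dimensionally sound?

Yes

r (radius) has dimensions [L].
alpha (angular acceleration) has dimensions [T^-2].
a (acceleration) has dimensions [L T^-2].

Left side: [L T^-2]
Right side: [L T^-2]

Both sides have the same dimensions, so the equation is dimensionally consistent.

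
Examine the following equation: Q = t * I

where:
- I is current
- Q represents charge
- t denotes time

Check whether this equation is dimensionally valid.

Yes

I (current) has dimensions [I].
Q (charge) has dimensions [I T].
t (time) has dimensions [T].

Left side: [I T]
Right side: [I T]

Both sides have the same dimensions, so the equation is dimensionally consistent.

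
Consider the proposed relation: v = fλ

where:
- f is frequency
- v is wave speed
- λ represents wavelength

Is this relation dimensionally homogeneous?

Yes

f (frequency) has dimensions [T^-1].
v (wave speed) has dimensions [L T^-1].
λ (wavelength) has dimensions [L].

Left side: [L T^-1]
Right side: [L T^-1]

Both sides have the same dimensions, so the equation is dimensionally consistent.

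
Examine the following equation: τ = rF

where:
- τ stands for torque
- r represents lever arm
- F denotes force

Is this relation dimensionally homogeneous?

Yes

τ (torque) has dimensions [L^2 M T^-2].
r (lever arm) has dimensions [L].
F (force) has dimensions [L M T^-2].

Left side: [L^2 M T^-2]
Right side: [L^2 M T^-2]

Both sides have the same dimensions, so the equation is dimensionally consistent.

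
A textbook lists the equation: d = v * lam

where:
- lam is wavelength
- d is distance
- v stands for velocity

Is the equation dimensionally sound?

No

lam (wavelength) has dimensions [L].
d (distance) has dimensions [L].
v (velocity) has dimensions [L T^-1].

Left side: [L]
Right side: [L^2 T^-1]

The two sides have different dimensions, so the equation is NOT dimensionally consistent.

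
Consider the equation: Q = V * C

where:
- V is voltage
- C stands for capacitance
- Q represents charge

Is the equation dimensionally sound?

Yes

V (voltage) has dimensions [I^-1 L^2 M T^-3].
C (capacitance) has dimensions [I^2 L^-2 M^-1 T^4].
Q (charge) has dimensions [I T].

Left side: [I T]
Right side: [I T]

Both sides have the same dimensions, so the equation is dimensionally consistent.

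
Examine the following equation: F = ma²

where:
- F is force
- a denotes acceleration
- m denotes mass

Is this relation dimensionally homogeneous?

No

F (force) has dimensions [L M T^-2].
a (acceleration) has dimensions [L T^-2].
m (mass) has dimensions [M].

Left side: [L M T^-2]
Right side: [L^2 M T^-4]

The two sides have different dimensions, so the equation is NOT dimensionally consistent.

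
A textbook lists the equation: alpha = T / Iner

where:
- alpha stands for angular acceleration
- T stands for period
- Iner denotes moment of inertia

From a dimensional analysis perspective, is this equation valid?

No

alpha (angular acceleration) has dimensions [T^-2].
T (period) has dimensions [T].
Iner (moment of inertia) has dimensions [L^2 M].

Left side: [T^-2]
Right side: [L^-2 M^-1 T]

The two sides have different dimensions, so the equation is NOT dimensionally consistent.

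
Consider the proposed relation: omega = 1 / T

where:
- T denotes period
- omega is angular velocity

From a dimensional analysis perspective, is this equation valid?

Yes

T (period) has dimensions [T].
omega (angular velocity) has dimensions [T^-1].

Left side: [T^-1]
Right side: [T^-1]

Both sides have the same dimensions, so the equation is dimensionally consistent.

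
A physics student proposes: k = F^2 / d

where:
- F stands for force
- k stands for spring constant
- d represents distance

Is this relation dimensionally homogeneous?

No

F (force) has dimensions [L M T^-2].
k (spring constant) has dimensions [M T^-2].
d (distance) has dimensions [L].

Left side: [M T^-2]
Right side: [L M^2 T^-4]

The two sides have different dimensions, so the equation is NOT dimensionally consistent.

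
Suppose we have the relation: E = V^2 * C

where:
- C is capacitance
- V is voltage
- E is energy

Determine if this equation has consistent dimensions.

Yes

C (capacitance) has dimensions [I^2 L^-2 M^-1 T^4].
V (voltage) has dimensions [I^-1 L^2 M T^-3].
E (energy) has dimensions [L^2 M T^-2].

Left side: [L^2 M T^-2]
Right side: [L^2 M T^-2]

Both sides have the same dimensions, so the equation is dimensionally consistent.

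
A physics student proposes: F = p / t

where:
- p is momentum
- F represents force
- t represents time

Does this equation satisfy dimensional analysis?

Yes

p (momentum) has dimensions [L M T^-1].
F (force) has dimensions [L M T^-2].
t (time) has dimensions [T].

Left side: [L M T^-2]
Right side: [L M T^-2]

Both sides have the same dimensions, so the equation is dimensionally consistent.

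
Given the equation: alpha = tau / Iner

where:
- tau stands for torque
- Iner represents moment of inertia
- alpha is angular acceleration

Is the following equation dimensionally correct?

Yes

tau (torque) has dimensions [L^2 M T^-2].
Iner (moment of inertia) has dimensions [L^2 M].
alpha (angular acceleration) has dimensions [T^-2].

Left side: [T^-2]
Right side: [T^-2]

Both sides have the same dimensions, so the equation is dimensionally consistent.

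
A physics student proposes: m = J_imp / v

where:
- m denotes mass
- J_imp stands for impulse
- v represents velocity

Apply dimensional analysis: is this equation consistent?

Yes

m (mass) has dimensions [M].
J_imp (impulse) has dimensions [L M T^-1].
v (velocity) has dimensions [L T^-1].

Left side: [M]
Right side: [M]

Both sides have the same dimensions, so the equation is dimensionally consistent.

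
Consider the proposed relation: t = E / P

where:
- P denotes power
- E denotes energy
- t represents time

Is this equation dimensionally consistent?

Yes

P (power) has dimensions [L^2 M T^-3].
E (energy) has dimensions [L^2 M T^-2].
t (time) has dimensions [T].

Left side: [T]
Right side: [T]

Both sides have the same dimensions, so the equation is dimensionally consistent.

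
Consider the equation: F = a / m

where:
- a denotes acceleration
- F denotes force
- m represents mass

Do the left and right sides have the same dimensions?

No

a (acceleration) has dimensions [L T^-2].
F (force) has dimensions [L M T^-2].
m (mass) has dimensions [M].

Left side: [L M T^-2]
Right side: [L M^-1 T^-2]

The two sides have different dimensions, so the equation is NOT dimensionally consistent.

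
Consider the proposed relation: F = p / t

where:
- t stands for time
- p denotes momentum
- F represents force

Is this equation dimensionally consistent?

Yes

t (time) has dimensions [T].
p (momentum) has dimensions [L M T^-1].
F (force) has dimensions [L M T^-2].

Left side: [L M T^-2]
Right side: [L M T^-2]

Both sides have the same dimensions, so the equation is dimensionally consistent.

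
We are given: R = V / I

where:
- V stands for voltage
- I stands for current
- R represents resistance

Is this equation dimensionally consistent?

Yes

V (voltage) has dimensions [I^-1 L^2 M T^-3].
I (current) has dimensions [I].
R (resistance) has dimensions [I^-2 L^2 M T^-3].

Left side: [I^-2 L^2 M T^-3]
Right side: [I^-2 L^2 M T^-3]

Both sides have the same dimensions, so the equation is dimensionally consistent.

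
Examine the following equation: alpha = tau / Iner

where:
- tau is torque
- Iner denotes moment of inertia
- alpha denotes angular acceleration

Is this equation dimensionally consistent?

Yes

tau (torque) has dimensions [L^2 M T^-2].
Iner (moment of inertia) has dimensions [L^2 M].
alpha (angular acceleration) has dimensions [T^-2].

Left side: [T^-2]
Right side: [T^-2]

Both sides have the same dimensions, so the equation is dimensionally consistent.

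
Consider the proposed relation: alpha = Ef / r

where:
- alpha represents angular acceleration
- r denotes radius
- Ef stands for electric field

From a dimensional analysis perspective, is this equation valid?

No

alpha (angular acceleration) has dimensions [T^-2].
r (radius) has dimensions [L].
Ef (electric field) has dimensions [I^-1 L M T^-3].

Left side: [T^-2]
Right side: [I^-1 M T^-3]

The two sides have different dimensions, so the equation is NOT dimensionally consistent.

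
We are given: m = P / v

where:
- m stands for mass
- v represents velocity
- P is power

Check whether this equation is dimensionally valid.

No

m (mass) has dimensions [M].
v (velocity) has dimensions [L T^-1].
P (power) has dimensions [L^2 M T^-3].

Left side: [M]
Right side: [L M T^-2]

The two sides have different dimensions, so the equation is NOT dimensionally consistent.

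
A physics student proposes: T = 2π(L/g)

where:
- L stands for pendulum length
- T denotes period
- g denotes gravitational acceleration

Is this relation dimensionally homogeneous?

No

L (pendulum length) has dimensions [L].
T (period) has dimensions [T].
g (gravitational acceleration) has dimensions [L T^-2].

Left side: [T]
Right side: [T^2]

The two sides have different dimensions, so the equation is NOT dimensionally consistent.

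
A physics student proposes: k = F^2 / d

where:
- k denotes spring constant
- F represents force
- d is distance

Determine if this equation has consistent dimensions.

No

k (spring constant) has dimensions [M T^-2].
F (force) has dimensions [L M T^-2].
d (distance) has dimensions [L].

Left side: [M T^-2]
Right side: [L M^2 T^-4]

The two sides have different dimensions, so the equation is NOT dimensionally consistent.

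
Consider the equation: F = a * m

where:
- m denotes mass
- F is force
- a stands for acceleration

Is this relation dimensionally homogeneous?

Yes

m (mass) has dimensions [M].
F (force) has dimensions [L M T^-2].
a (acceleration) has dimensions [L T^-2].

Left side: [L M T^-2]
Right side: [L M T^-2]

Both sides have the same dimensions, so the equation is dimensionally consistent.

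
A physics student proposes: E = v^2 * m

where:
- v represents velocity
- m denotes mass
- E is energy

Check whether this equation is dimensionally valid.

Yes

v (velocity) has dimensions [L T^-1].
m (mass) has dimensions [M].
E (energy) has dimensions [L^2 M T^-2].

Left side: [L^2 M T^-2]
Right side: [L^2 M T^-2]

Both sides have the same dimensions, so the equation is dimensionally consistent.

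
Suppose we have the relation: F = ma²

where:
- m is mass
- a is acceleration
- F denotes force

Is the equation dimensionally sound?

No

m (mass) has dimensions [M].
a (acceleration) has dimensions [L T^-2].
F (force) has dimensions [L M T^-2].

Left side: [L M T^-2]
Right side: [L^2 M T^-4]

The two sides have different dimensions, so the equation is NOT dimensionally consistent.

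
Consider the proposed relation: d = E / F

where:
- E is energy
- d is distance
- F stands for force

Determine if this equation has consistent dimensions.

Yes

E (energy) has dimensions [L^2 M T^-2].
d (distance) has dimensions [L].
F (force) has dimensions [L M T^-2].

Left side: [L]
Right side: [L]

Both sides have the same dimensions, so the equation is dimensionally consistent.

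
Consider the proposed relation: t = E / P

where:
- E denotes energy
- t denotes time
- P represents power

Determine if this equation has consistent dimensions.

Yes

E (energy) has dimensions [L^2 M T^-2].
t (time) has dimensions [T].
P (power) has dimensions [L^2 M T^-3].

Left side: [T]
Right side: [T]

Both sides have the same dimensions, so the equation is dimensionally consistent.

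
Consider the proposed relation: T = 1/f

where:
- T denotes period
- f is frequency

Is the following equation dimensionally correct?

Yes

T (period) has dimensions [T].
f (frequency) has dimensions [T^-1].

Left side: [T]
Right side: [T]

Both sides have the same dimensions, so the equation is dimensionally consistent.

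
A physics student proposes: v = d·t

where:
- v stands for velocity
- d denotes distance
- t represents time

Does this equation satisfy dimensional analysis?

No

v (velocity) has dimensions [L T^-1].
d (distance) has dimensions [L].
t (time) has dimensions [T].

Left side: [L T^-1]
Right side: [L T]

The two sides have different dimensions, so the equation is NOT dimensionally consistent.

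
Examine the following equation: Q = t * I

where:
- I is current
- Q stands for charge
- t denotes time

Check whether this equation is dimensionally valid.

Yes

I (current) has dimensions [I].
Q (charge) has dimensions [I T].
t (time) has dimensions [T].

Left side: [I T]
Right side: [I T]

Both sides have the same dimensions, so the equation is dimensionally consistent.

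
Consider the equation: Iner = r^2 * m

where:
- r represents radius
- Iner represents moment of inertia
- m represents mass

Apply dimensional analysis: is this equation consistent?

Yes

r (radius) has dimensions [L].
Iner (moment of inertia) has dimensions [L^2 M].
m (mass) has dimensions [M].

Left side: [L^2 M]
Right side: [L^2 M]

Both sides have the same dimensions, so the equation is dimensionally consistent.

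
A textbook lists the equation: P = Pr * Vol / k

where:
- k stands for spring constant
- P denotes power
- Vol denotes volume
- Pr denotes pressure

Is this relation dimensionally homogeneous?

No

k (spring constant) has dimensions [M T^-2].
P (power) has dimensions [L^2 M T^-3].
Vol (volume) has dimensions [L^3].
Pr (pressure) has dimensions [L^-1 M T^-2].

Left side: [L^2 M T^-3]
Right side: [L^2]

The two sides have different dimensions, so the equation is NOT dimensionally consistent.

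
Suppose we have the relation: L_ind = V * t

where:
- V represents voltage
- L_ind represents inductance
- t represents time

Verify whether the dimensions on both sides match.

No

V (voltage) has dimensions [I^-1 L^2 M T^-3].
L_ind (inductance) has dimensions [I^-2 L^2 M T^-2].
t (time) has dimensions [T].

Left side: [I^-2 L^2 M T^-2]
Right side: [I^-1 L^2 M T^-2]

The two sides have different dimensions, so the equation is NOT dimensionally consistent.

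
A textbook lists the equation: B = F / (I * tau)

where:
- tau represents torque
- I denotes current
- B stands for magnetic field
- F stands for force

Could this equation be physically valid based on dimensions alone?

No

tau (torque) has dimensions [L^2 M T^-2].
I (current) has dimensions [I].
B (magnetic field) has dimensions [I^-1 M T^-2].
F (force) has dimensions [L M T^-2].

Left side: [I^-1 M T^-2]
Right side: [I^-1 L^-1]

The two sides have different dimensions, so the equation is NOT dimensionally consistent.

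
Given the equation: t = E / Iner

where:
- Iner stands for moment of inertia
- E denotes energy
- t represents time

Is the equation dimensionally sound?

No

Iner (moment of inertia) has dimensions [L^2 M].
E (energy) has dimensions [L^2 M T^-2].
t (time) has dimensions [T].

Left side: [T]
Right side: [T^-2]

The two sides have different dimensions, so the equation is NOT dimensionally consistent.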